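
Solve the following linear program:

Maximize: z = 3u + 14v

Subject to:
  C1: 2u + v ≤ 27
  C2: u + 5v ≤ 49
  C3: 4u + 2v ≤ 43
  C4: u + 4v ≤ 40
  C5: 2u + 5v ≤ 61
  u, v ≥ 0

Evaluate the objective at each vertex of the feasible region:
  z(0, 0) = 0
  z(10.75, 0) = 32.25
  z(6.571, 8.357) = 136.7
  z(4, 9) = 138  ←
  z(0, 9.8) = 137.2
The maximum is at u = 4, v = 9.

u = 4, v = 9, z = 138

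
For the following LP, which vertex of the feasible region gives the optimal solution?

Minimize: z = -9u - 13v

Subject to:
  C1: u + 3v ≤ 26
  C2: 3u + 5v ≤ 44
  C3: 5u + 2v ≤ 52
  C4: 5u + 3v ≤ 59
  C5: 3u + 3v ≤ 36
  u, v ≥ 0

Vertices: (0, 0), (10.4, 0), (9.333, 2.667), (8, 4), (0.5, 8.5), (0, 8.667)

Evaluate the objective at each vertex of the feasible region:
  z(0, 0) = 0
  z(10.4, 0) = -93.6
  z(9.333, 2.667) = -118.7
  z(8, 4) = -124  ←
  z(0.5, 8.5) = -115
  z(0, 8.667) = -112.7
The minimum is at u = 8, v = 4.

(8, 4)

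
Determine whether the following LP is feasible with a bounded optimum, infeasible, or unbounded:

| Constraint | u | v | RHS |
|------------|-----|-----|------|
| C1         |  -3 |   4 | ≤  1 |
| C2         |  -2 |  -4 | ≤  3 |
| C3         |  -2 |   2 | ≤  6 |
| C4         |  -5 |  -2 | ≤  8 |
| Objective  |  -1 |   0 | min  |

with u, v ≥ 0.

Unbounded (objective can decrease without bound)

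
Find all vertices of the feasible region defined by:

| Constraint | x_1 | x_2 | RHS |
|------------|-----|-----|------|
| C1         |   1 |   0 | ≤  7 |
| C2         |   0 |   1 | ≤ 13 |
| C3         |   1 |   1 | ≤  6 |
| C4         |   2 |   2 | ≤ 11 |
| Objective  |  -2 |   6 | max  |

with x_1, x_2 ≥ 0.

(0, 0), (5.5, 0), (0, 5.5)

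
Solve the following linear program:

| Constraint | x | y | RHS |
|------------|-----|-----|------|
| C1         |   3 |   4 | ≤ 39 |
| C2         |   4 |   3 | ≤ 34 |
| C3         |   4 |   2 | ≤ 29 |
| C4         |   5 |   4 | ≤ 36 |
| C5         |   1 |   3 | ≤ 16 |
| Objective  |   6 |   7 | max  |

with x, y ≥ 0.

Evaluate the objective at each vertex of the feasible region:
  z(0, 0) = 0
  z(7.2, 0) = 43.2
  z(4, 4) = 52  ←
  z(0, 5.333) = 37.33
The maximum is at x = 4, y = 4.

x = 4, y = 4, z = 52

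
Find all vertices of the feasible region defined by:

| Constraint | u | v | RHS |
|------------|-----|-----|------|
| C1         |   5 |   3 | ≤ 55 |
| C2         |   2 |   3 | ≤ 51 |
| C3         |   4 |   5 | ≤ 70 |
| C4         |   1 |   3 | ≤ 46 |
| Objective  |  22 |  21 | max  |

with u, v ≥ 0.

(0, 0), (11, 0), (5, 10), (0, 14)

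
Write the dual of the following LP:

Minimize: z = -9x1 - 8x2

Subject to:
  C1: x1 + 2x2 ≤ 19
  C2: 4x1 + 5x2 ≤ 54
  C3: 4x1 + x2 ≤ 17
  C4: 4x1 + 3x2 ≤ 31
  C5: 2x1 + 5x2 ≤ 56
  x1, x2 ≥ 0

Primal min cᵀx s.t. Ax ≤ b, x ≥ 0  →  Dual max −bᵀy s.t. Aᵀy ≥ −c, y ≥ 0.

Maximize: z = -19y1 - 54y2 - 17y3 - 31y4 - 56y5

Subject to:
  y1 + 4y2 + 4y3 + 4y4 + 2y5 ≥ 9
  2y1 + 5y2 + y3 + 3y4 + 5y5 ≥ 8
  y1, y2, y3, y4, y5 ≥ 0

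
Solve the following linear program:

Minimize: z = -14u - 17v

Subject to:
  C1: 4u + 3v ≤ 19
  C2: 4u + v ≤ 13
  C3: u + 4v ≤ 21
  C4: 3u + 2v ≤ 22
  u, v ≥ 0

Evaluate the objective at each vertex of the feasible region:
  z(0, 0) = 0
  z(3.25, 0) = -45.5
  z(2.5, 3) = -86
  z(1, 5) = -99  ←
  z(0, 5.25) = -89.25
The minimum is at u = 1, v = 5.

u = 1, v = 5, z = -99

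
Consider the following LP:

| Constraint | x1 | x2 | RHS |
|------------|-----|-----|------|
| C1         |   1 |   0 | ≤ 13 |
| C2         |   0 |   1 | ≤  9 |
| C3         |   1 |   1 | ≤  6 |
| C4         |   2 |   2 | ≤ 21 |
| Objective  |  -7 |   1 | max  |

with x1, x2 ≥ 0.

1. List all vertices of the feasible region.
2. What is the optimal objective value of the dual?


1. (0, 0), (6, 0), (0, 6)
2. 6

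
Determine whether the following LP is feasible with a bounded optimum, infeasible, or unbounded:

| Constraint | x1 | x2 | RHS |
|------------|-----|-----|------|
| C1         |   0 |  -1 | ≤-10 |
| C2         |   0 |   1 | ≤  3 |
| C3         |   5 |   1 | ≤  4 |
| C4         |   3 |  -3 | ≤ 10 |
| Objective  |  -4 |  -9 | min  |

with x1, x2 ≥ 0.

Infeasible (no feasible solution exists)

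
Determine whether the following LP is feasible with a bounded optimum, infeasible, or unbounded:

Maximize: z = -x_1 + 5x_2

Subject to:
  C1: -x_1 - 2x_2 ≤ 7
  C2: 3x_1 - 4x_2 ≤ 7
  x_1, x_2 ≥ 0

Unbounded (objective can increase without bound)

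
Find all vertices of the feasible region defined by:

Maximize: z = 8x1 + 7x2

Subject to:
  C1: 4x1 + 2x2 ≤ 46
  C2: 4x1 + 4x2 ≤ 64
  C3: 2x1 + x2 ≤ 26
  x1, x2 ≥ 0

(0, 0), (11.5, 0), (7, 9), (0, 16)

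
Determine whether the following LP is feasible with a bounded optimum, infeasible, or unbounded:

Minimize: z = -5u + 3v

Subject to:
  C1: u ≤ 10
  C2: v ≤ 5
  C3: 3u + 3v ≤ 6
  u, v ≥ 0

Feasible with a bounded optimal solution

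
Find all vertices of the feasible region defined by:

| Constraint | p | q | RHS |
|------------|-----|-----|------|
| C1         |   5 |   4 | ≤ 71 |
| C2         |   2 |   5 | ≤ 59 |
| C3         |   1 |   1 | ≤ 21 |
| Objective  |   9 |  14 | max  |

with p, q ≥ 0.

(0, 0), (14.2, 0), (7, 9), (0, 11.8)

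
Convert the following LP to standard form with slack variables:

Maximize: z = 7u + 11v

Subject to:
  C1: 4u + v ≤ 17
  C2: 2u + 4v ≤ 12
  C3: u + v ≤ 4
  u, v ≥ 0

max z = 7u + 11v

s.t.
  4u + v + s1 = 17
  2u + 4v + s2 = 12
  u + v + s3 = 4
  u, v, s1, s2, s3 ≥ 0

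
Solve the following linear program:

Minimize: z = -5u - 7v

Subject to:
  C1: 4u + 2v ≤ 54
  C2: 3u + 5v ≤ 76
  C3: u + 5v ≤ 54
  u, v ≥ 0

Evaluate the objective at each vertex of the feasible region:
  z(0, 0) = 0
  z(13.5, 0) = -67.5
  z(9, 9) = -108  ←
  z(0, 10.8) = -75.6
The minimum is at u = 9, v = 9.

u = 9, v = 9, z = -108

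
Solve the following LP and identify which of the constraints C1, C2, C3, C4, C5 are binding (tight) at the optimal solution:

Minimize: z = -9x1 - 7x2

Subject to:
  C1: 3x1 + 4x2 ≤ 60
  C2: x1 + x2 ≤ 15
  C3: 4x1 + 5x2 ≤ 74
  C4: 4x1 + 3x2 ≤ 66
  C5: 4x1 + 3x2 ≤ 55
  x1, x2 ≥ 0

At x1 = 10, x2 = 5, compute slack b - a·x for each constraint:
  C1: 60 − 50 = 10  (slack)
  C2: 15 − 15 = 0  (binding)
  C3: 74 − 65 = 9  (slack)
  C4: 66 − 55 = 11  (slack)
  C5: 55 − 55 = 0  (binding)

Optimal: x1 = 10, x2 = 5
Binding: C2, C5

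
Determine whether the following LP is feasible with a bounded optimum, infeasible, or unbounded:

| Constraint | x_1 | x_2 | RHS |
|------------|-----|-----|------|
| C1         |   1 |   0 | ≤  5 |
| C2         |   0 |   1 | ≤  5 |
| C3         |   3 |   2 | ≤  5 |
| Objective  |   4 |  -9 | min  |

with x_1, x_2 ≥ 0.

Feasible with a bounded optimal solution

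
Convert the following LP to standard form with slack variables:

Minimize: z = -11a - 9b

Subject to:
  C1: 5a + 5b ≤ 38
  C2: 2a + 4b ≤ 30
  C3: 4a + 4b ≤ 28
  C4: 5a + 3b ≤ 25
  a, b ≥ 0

min z = -11a - 9b

s.t.
  5a + 5b + s1 = 38
  2a + 4b + s2 = 30
  4a + 4b + s3 = 28
  5a + 3b + s4 = 25
  a, b, s1, s2, s3, s4 ≥ 0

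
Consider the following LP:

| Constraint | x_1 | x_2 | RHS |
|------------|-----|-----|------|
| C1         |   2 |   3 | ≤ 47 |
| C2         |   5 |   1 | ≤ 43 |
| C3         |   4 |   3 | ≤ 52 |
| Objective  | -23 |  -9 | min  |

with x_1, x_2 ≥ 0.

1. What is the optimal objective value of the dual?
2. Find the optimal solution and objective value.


1. -233
2. x_1 = 7, x_2 = 8, z = -233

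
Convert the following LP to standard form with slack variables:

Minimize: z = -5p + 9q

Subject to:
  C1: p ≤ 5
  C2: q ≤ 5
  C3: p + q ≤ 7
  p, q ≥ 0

min z = -5p + 9q

s.t.
  p + s1 = 5
  q + s2 = 5
  p + q + s3 = 7
  p, q, s1, s2, s3 ≥ 0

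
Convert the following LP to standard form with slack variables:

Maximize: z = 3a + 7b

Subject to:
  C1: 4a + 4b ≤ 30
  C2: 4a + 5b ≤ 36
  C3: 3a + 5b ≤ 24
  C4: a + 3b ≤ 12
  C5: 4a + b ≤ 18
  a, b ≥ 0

max z = 3a + 7b

s.t.
  4a + 4b + s1 = 30
  4a + 5b + s2 = 36
  3a + 5b + s3 = 24
  a + 3b + s4 = 12
  4a + b + s5 = 18
  a, b, s1, s2, s3, s4, s5 ≥ 0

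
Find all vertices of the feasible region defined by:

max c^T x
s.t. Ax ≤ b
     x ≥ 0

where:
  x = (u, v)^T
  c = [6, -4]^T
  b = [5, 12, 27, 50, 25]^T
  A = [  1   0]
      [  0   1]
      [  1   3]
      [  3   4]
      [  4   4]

(0, 0), (5, 0), (5, 1.25), (0, 6.25)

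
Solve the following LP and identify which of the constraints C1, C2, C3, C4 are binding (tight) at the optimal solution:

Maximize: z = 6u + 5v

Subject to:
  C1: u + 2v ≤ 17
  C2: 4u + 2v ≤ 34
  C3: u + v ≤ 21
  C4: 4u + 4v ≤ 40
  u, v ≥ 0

At u = 7, v = 3, compute slack b - a·x for each constraint:
  C1: 17 − 13 = 4  (slack)
  C2: 34 − 34 = 0  (binding)
  C3: 21 − 10 = 11  (slack)
  C4: 40 − 40 = 0  (binding)

Optimal: u = 7, v = 3
Binding: C2, C4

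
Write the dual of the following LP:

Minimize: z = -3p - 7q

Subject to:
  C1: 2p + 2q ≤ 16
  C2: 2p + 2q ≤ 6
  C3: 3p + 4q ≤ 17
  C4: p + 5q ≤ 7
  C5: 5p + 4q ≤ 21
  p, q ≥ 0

Primal min cᵀx s.t. Ax ≤ b, x ≥ 0  →  Dual max −bᵀy s.t. Aᵀy ≥ −c, y ≥ 0.

Maximize: z = -16y1 - 6y2 - 17y3 - 7y4 - 21y5

Subject to:
  2y1 + 2y2 + 3y3 + y4 + 5y5 ≥ 3
  2y1 + 2y2 + 4y3 + 5y4 + 4y5 ≥ 7
  y1, y2, y3, y4, y5 ≥ 0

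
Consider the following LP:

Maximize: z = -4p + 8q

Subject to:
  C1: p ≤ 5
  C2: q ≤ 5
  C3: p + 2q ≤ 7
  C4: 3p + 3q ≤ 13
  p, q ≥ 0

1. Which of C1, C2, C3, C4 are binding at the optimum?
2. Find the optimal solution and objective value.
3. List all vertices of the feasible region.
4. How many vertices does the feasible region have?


1. C3
2. p = 0, q = 3.5, z = 28
3. (0, 0), (4.333, 0), (1.667, 2.667), (0, 3.5)
4. 4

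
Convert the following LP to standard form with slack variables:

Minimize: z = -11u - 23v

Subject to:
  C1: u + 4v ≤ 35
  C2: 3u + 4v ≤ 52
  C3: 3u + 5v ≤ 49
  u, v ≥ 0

min z = -11u - 23v

s.t.
  u + 4v + s1 = 35
  3u + 4v + s2 = 52
  3u + 5v + s3 = 49
  u, v, s1, s2, s3 ≥ 0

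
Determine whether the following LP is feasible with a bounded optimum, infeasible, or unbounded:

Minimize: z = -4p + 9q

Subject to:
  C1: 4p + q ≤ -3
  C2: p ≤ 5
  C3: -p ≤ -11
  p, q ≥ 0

Infeasible (no feasible solution exists)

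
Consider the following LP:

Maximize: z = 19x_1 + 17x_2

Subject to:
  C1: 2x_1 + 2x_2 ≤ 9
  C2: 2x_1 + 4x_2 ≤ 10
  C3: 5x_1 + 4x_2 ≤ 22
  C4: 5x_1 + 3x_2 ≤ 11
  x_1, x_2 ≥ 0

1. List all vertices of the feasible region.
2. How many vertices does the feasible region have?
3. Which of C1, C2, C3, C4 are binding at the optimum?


1. (0, 0), (2.2, 0), (1, 2), (0, 2.5)
2. 4
3. C2, C4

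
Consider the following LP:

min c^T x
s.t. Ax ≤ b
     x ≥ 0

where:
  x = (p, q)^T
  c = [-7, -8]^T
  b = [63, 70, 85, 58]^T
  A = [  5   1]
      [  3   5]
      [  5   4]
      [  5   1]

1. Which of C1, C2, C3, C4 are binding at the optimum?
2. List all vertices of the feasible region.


1. C2, C4
2. (0, 0), (11.6, 0), (10, 8), (0, 14)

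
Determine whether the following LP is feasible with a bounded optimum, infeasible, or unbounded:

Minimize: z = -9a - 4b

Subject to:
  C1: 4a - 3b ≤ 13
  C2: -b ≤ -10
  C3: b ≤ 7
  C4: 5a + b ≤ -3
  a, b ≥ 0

Infeasible (no feasible solution exists)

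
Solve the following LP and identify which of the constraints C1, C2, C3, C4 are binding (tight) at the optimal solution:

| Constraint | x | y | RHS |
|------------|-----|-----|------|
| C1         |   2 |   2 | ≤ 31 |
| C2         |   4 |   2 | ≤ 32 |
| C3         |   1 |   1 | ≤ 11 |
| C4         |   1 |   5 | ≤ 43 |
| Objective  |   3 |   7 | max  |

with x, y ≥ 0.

At x = 3, y = 8, compute slack b - a·x for each constraint:
  C1: 31 − 22 = 9  (slack)
  C2: 32 − 28 = 4  (slack)
  C3: 11 − 11 = 0  (binding)
  C4: 43 − 43 = 0  (binding)

Optimal: x = 3, y = 8
Binding: C3, C4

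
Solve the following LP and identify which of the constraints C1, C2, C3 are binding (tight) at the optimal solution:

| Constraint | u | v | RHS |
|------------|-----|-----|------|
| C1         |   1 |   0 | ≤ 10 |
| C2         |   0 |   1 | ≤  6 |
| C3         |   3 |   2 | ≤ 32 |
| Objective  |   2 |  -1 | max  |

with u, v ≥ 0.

At u = 10, v = 0, compute slack b - a·x for each constraint:
  C1: 10 − 10 = 0  (binding)
  C2: 6 − 0 = 6  (slack)
  C3: 32 − 30 = 2  (slack)

Optimal: u = 10, v = 0
Binding: C1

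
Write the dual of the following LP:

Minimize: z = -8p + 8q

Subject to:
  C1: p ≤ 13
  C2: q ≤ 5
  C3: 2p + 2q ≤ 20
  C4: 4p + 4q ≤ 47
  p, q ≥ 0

Primal min cᵀx s.t. Ax ≤ b, x ≥ 0  →  Dual max −bᵀy s.t. Aᵀy ≥ −c, y ≥ 0.

Maximize: z = -13y1 - 5y2 - 20y3 - 47y4

Subject to:
  y1 + 2y3 + 4y4 ≥ 8
  y2 + 2y3 + 4y4 ≥ -8
  y1, y2, y3, y4 ≥ 0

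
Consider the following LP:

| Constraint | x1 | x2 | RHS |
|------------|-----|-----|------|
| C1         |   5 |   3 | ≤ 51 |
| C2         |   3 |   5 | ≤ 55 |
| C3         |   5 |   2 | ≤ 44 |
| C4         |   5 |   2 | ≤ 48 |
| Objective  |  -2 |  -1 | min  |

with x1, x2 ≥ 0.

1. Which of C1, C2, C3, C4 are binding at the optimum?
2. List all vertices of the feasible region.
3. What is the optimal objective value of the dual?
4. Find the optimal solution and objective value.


1. C1, C3
2. (0, 0), (8.8, 0), (6, 7), (5.625, 7.625), (0, 11)
3. -19
4. x1 = 6, x2 = 7, z = -19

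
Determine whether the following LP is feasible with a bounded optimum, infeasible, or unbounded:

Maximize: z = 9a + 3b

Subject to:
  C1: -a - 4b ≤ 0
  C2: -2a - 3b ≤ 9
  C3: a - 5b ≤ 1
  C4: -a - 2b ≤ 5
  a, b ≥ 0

Unbounded (objective can increase without bound)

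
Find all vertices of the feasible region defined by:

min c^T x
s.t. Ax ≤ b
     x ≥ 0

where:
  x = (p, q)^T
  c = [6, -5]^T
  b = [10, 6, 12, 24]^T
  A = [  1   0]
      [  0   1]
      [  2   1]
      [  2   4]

(0, 0), (6, 0), (4, 4), (0, 6)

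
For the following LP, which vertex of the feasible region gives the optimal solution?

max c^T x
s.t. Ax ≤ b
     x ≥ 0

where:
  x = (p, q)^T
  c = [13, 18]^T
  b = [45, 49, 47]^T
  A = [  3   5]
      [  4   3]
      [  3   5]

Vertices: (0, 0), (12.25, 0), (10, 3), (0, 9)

Evaluate the objective at each vertex of the feasible region:
  z(0, 0) = 0
  z(12.25, 0) = 159.2
  z(10, 3) = 184  ←
  z(0, 9) = 162
The maximum is at p = 10, q = 3.

(10, 3)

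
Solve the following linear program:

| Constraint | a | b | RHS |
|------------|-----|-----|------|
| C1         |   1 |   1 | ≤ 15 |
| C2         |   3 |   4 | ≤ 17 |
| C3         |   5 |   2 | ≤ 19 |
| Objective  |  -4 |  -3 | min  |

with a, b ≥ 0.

Evaluate the objective at each vertex of the feasible region:
  z(0, 0) = 0
  z(3.8, 0) = -15.2
  z(3, 2) = -18  ←
  z(0, 4.25) = -12.75
The minimum is at a = 3, b = 2.

a = 3, b = 2, z = -18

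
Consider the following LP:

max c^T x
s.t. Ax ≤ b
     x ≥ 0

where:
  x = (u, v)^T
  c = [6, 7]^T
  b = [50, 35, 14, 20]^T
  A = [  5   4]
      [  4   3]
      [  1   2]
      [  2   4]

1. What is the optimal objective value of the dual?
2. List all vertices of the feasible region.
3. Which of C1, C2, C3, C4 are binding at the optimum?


1. 55
2. (0, 0), (8.75, 0), (8, 1), (0, 5)
3. C2, C4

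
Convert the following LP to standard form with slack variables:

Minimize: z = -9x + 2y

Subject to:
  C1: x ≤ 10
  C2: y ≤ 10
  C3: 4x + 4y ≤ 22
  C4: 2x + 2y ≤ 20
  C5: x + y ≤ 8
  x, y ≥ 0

min z = -9x + 2y

s.t.
  x + s1 = 10
  y + s2 = 10
  4x + 4y + s3 = 22
  2x + 2y + s4 = 20
  x + y + s5 = 8
  x, y, s1, s2, s3, s4, s5 ≥ 0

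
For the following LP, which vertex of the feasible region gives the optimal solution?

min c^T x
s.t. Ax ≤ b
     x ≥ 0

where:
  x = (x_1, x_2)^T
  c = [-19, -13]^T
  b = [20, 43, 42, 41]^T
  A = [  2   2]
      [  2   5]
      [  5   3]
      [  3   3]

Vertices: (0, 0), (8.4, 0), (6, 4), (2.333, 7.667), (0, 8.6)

Evaluate the objective at each vertex of the feasible region:
  z(0, 0) = 0
  z(8.4, 0) = -159.6
  z(6, 4) = -166  ←
  z(2.333, 7.667) = -144
  z(0, 8.6) = -111.8
The minimum is at x_1 = 6, x_2 = 4.

(6, 4)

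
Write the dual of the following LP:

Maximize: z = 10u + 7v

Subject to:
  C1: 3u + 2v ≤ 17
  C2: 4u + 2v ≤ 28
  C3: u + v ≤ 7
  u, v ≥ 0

Primal max cᵀx s.t. Ax ≤ b, x ≥ 0  →  Dual min bᵀy s.t. Aᵀy ≥ c, y ≥ 0.

Minimize: z = 17y1 + 28y2 + 7y3

Subject to:
  3y1 + 4y2 + y3 ≥ 10
  2y1 + 2y2 + y3 ≥ 7
  y1, y2, y3 ≥ 0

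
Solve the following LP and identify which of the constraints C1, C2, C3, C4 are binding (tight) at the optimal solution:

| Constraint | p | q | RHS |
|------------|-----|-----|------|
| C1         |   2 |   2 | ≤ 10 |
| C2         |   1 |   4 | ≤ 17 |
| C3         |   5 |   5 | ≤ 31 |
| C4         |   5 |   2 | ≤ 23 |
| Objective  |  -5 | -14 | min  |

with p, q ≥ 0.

At p = 1, q = 4, compute slack b - a·x for each constraint:
  C1: 10 − 10 = 0  (binding)
  C2: 17 − 17 = 0  (binding)
  C3: 31 − 25 = 6  (slack)
  C4: 23 − 13 = 10  (slack)

Optimal: p = 1, q = 4
Binding: C1, C2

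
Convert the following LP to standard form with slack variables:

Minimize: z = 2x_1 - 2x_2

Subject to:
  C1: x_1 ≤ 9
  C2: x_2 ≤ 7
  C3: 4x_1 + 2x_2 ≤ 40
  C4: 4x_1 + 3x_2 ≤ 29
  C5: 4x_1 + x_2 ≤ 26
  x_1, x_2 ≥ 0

min z = 2x_1 - 2x_2

s.t.
  x_1 + s1 = 9
  x_2 + s2 = 7
  4x_1 + 2x_2 + s3 = 40
  4x_1 + 3x_2 + s4 = 29
  4x_1 + x_2 + s5 = 26
  x_1, x_2, s1, s2, s3, s4, s5 ≥ 0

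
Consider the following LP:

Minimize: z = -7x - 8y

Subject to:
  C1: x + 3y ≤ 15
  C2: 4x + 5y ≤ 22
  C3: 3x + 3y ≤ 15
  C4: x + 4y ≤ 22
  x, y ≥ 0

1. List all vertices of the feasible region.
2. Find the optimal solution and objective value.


1. (0, 0), (5, 0), (3, 2), (0, 4.4)
2. x = 3, y = 2, z = -37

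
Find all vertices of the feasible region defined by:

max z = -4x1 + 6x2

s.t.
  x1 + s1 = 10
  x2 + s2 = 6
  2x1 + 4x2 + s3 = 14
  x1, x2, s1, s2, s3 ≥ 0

(0, 0), (7, 0), (0, 3.5)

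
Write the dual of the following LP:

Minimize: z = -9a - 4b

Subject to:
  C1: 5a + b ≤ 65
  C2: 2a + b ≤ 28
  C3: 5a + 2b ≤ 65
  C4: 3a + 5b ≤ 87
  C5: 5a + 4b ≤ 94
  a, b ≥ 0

Primal min cᵀx s.t. Ax ≤ b, x ≥ 0  →  Dual max −bᵀy s.t. Aᵀy ≥ −c, y ≥ 0.

Maximize: z = -65y1 - 28y2 - 65y3 - 87y4 - 94y5

Subject to:
  5y1 + 2y2 + 5y3 + 3y4 + 5y5 ≥ 9
  y1 + y2 + 2y3 + 5y4 + 4y5 ≥ 4
  y1, y2, y3, y4, y5 ≥ 0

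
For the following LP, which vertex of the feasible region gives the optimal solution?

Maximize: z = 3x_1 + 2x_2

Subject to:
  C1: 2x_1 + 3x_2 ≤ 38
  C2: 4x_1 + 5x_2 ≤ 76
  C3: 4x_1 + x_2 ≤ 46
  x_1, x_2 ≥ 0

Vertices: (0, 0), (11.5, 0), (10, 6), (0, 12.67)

Evaluate the objective at each vertex of the feasible region:
  z(0, 0) = 0
  z(11.5, 0) = 34.5
  z(10, 6) = 42  ←
  z(0, 12.67) = 25.33
The maximum is at x_1 = 10, x_2 = 6.

(10, 6)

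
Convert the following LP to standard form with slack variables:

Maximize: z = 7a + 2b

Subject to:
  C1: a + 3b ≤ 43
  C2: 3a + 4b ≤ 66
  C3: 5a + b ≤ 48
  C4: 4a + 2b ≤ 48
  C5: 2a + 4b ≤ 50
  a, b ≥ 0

max z = 7a + 2b

s.t.
  a + 3b + s1 = 43
  3a + 4b + s2 = 66
  5a + b + s3 = 48
  4a + 2b + s4 = 48
  2a + 4b + s5 = 50
  a, b, s1, s2, s3, s4, s5 ≥ 0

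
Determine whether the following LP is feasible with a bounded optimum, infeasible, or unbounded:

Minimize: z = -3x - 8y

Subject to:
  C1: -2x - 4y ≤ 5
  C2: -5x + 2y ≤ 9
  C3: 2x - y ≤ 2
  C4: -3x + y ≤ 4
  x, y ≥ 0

Unbounded (objective can decrease without bound)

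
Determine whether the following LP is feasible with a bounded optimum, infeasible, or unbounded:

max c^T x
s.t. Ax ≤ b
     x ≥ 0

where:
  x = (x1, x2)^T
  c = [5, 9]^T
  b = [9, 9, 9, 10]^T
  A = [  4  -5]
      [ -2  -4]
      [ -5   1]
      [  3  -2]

Unbounded (objective can increase without bound)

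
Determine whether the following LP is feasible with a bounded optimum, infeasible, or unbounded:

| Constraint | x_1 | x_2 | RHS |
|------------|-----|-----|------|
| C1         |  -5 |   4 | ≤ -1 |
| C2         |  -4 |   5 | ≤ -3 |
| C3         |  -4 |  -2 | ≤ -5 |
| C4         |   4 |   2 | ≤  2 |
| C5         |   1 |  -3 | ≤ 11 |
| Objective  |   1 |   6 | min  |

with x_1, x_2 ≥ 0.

Infeasible (no feasible solution exists)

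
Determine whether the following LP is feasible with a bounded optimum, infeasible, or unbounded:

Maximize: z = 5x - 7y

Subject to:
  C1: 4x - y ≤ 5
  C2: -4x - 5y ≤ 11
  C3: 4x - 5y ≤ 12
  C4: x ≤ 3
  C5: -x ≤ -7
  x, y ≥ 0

Infeasible (no feasible solution exists)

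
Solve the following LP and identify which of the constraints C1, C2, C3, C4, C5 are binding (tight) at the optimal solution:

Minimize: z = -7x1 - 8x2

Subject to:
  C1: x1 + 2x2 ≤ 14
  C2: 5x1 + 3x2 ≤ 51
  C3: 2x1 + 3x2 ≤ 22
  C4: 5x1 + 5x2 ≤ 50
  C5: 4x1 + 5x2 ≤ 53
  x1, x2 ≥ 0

At x1 = 8, x2 = 2, compute slack b - a·x for each constraint:
  C1: 14 − 12 = 2  (slack)
  C2: 51 − 46 = 5  (slack)
  C3: 22 − 22 = 0  (binding)
  C4: 50 − 50 = 0  (binding)
  C5: 53 − 42 = 11  (slack)

Optimal: x1 = 8, x2 = 2
Binding: C3, C4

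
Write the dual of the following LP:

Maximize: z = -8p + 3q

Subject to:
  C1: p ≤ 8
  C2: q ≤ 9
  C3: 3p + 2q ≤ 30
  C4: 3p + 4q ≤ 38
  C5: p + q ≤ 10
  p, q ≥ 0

Primal max cᵀx s.t. Ax ≤ b, x ≥ 0  →  Dual min bᵀy s.t. Aᵀy ≥ c, y ≥ 0.

Minimize: z = 8y1 + 9y2 + 30y3 + 38y4 + 10y5

Subject to:
  y1 + 3y3 + 3y4 + y5 ≥ -8
  y2 + 2y3 + 4y4 + y5 ≥ 3
  y1, y2, y3, y4, y5 ≥ 0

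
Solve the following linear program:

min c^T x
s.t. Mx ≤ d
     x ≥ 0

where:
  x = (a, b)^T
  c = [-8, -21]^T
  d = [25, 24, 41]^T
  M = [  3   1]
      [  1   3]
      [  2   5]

Evaluate the objective at each vertex of the feasible region:
  z(0, 0) = 0
  z(8.333, 0) = -66.67
  z(6.462, 5.615) = -169.6
  z(3, 7) = -171  ←
  z(0, 8) = -168
The minimum is at a = 3, b = 7.

a = 3, b = 7, z = -171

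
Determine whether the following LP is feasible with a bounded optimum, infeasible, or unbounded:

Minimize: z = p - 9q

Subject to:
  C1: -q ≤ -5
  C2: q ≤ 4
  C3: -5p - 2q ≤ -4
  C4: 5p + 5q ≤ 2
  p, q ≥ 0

Infeasible (no feasible solution exists)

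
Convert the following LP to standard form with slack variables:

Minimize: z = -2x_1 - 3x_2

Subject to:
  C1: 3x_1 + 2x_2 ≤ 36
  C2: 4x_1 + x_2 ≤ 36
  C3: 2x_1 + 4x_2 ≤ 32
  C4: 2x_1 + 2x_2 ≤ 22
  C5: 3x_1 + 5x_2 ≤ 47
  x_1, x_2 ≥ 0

min z = -2x_1 - 3x_2

s.t.
  3x_1 + 2x_2 + s1 = 36
  4x_1 + x_2 + s2 = 36
  2x_1 + 4x_2 + s3 = 32
  2x_1 + 2x_2 + s4 = 22
  3x_1 + 5x_2 + s5 = 47
  x_1, x_2, s1, s2, s3, s4, s5 ≥ 0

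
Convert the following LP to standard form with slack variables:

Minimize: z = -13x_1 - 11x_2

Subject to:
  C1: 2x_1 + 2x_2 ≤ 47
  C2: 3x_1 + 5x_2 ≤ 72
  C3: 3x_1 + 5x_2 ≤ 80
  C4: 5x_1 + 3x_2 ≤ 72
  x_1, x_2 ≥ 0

min z = -13x_1 - 11x_2

s.t.
  2x_1 + 2x_2 + s1 = 47
  3x_1 + 5x_2 + s2 = 72
  3x_1 + 5x_2 + s3 = 80
  5x_1 + 3x_2 + s4 = 72
  x_1, x_2, s1, s2, s3, s4 ≥ 0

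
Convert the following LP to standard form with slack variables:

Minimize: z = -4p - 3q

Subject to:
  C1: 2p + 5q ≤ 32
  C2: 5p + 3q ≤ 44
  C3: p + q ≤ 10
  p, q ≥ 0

min z = -4p - 3q

s.t.
  2p + 5q + s1 = 32
  5p + 3q + s2 = 44
  p + q + s3 = 10
  p, q, s1, s2, s3 ≥ 0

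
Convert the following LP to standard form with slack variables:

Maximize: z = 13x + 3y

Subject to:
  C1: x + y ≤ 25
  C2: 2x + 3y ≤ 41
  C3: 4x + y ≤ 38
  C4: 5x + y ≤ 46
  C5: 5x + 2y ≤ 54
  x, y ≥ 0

max z = 13x + 3y

s.t.
  x + y + s1 = 25
  2x + 3y + s2 = 41
  4x + y + s3 = 38
  5x + y + s4 = 46
  5x + 2y + s5 = 54
  x, y, s1, s2, s3, s4, s5 ≥ 0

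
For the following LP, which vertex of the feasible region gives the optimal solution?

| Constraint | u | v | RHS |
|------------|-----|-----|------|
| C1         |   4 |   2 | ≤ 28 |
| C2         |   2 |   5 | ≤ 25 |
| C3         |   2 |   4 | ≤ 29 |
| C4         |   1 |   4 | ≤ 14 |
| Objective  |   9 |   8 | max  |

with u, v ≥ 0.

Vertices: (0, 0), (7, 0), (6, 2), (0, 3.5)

Evaluate the objective at each vertex of the feasible region:
  z(0, 0) = 0
  z(7, 0) = 63
  z(6, 2) = 70  ←
  z(0, 3.5) = 28
The maximum is at u = 6, v = 2.

(6, 2)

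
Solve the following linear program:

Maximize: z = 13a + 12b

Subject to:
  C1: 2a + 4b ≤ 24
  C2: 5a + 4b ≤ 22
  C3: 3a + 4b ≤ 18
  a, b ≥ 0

Evaluate the objective at each vertex of the feasible region:
  z(0, 0) = 0
  z(4.4, 0) = 57.2
  z(2, 3) = 62  ←
  z(0, 4.5) = 54
The maximum is at a = 2, b = 3.

a = 2, b = 3, z = 62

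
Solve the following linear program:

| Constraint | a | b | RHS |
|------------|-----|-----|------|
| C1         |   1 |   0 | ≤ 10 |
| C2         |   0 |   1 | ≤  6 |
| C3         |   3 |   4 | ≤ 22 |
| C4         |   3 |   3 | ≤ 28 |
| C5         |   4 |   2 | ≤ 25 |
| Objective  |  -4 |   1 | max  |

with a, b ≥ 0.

Evaluate the objective at each vertex of the feasible region:
  z(0, 0) = 0
  z(6.25, 0) = -25
  z(5.6, 1.3) = -21.1
  z(0, 5.5) = 5.5  ←
The maximum is at a = 0, b = 5.5.

a = 0, b = 5.5, z = 5.5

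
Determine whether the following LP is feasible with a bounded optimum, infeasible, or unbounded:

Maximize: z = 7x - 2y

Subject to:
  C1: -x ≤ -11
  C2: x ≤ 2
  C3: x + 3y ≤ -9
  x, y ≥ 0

Infeasible (no feasible solution exists)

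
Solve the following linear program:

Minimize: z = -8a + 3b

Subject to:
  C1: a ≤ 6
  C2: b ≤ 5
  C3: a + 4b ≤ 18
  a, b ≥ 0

Evaluate the objective at each vertex of the feasible region:
  z(0, 0) = 0
  z(6, 0) = -48  ←
  z(6, 3) = -39
  z(0, 4.5) = 13.5
The minimum is at a = 6, b = 0.

a = 6, b = 0, z = -48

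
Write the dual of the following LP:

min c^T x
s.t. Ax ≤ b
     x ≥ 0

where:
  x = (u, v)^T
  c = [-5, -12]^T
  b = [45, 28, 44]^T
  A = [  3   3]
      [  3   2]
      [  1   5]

Primal min cᵀx s.t. Ax ≤ b, x ≥ 0  →  Dual max −bᵀy s.t. Aᵀy ≥ −c, y ≥ 0.

Maximize: z = -45y1 - 28y2 - 44y3

Subject to:
  3y1 + 3y2 + y3 ≥ 5
  3y1 + 2y2 + 5y3 ≥ 12
  y1, y2, y3 ≥ 0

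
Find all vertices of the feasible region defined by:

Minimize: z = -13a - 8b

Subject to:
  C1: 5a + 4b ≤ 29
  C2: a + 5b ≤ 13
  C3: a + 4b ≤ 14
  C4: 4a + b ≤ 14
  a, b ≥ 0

(0, 0), (3.5, 0), (3, 2), (0, 2.6)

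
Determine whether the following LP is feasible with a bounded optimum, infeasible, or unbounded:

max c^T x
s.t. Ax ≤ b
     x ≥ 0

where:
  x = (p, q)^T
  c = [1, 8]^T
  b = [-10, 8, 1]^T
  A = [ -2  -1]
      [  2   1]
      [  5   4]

Infeasible (no feasible solution exists)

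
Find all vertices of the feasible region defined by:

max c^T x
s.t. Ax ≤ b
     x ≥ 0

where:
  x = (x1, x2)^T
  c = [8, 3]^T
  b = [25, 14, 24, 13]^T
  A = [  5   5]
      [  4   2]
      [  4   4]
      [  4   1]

(0, 0), (3.25, 0), (3, 1), (2, 3), (0, 5)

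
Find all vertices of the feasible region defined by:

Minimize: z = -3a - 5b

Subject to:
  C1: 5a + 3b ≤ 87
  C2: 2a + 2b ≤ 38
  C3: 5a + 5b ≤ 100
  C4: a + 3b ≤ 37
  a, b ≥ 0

(0, 0), (17.4, 0), (15, 4), (10, 9), (0, 12.33)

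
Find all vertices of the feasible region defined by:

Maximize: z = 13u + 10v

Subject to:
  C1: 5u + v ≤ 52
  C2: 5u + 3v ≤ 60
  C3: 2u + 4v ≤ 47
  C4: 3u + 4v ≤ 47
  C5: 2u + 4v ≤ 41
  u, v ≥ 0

(0, 0), (10.4, 0), (9.6, 4), (9, 5), (6, 7.25), (0, 10.25)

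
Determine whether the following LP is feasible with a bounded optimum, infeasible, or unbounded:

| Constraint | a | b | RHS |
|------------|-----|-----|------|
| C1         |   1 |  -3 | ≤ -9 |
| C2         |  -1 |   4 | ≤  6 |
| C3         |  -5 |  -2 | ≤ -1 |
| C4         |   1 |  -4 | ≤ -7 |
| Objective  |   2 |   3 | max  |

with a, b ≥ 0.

Infeasible (no feasible solution exists)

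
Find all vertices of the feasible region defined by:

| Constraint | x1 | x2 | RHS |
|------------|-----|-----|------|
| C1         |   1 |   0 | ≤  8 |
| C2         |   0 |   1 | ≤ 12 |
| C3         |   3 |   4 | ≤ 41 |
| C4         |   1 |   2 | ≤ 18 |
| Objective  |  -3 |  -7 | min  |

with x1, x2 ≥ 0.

(0, 0), (8, 0), (8, 4.25), (5, 6.5), (0, 9)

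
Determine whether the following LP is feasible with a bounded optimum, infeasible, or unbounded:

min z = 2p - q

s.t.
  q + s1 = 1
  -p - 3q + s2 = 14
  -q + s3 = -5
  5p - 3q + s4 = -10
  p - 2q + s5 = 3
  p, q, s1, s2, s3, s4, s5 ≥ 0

Infeasible (no feasible solution exists)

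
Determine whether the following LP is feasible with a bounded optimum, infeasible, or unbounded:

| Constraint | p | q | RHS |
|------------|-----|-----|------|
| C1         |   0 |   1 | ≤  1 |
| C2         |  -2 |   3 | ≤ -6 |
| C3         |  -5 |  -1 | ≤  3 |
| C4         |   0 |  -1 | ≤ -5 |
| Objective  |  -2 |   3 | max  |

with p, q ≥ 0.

Infeasible (no feasible solution exists)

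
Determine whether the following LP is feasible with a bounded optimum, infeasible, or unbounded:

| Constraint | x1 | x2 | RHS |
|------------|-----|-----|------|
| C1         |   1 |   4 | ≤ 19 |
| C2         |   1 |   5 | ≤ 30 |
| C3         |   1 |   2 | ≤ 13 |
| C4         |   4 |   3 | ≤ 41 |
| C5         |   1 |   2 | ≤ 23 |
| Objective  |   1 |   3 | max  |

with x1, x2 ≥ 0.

Feasible with a bounded optimal solution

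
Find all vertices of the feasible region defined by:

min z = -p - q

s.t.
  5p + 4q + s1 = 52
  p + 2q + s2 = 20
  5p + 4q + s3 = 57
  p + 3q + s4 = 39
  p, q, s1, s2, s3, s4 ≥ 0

(0, 0), (10.4, 0), (4, 8), (0, 10)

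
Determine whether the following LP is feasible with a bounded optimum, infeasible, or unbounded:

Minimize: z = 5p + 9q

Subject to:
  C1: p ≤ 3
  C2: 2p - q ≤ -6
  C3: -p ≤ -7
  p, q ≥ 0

Infeasible (no feasible solution exists)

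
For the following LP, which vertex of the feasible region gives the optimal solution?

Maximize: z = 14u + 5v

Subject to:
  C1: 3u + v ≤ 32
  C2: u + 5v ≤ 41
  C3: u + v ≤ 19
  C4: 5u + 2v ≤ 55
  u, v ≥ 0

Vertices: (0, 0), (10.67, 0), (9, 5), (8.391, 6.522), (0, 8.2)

Evaluate the objective at each vertex of the feasible region:
  z(0, 0) = 0
  z(10.67, 0) = 149.3
  z(9, 5) = 151  ←
  z(8.391, 6.522) = 150.1
  z(0, 8.2) = 41
The maximum is at u = 9, v = 5.

(9, 5)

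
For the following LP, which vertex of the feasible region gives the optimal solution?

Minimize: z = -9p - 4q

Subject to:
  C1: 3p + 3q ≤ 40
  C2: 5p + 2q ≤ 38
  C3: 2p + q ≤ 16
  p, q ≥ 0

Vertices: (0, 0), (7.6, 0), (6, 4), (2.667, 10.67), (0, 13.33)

Evaluate the objective at each vertex of the feasible region:
  z(0, 0) = 0
  z(7.6, 0) = -68.4
  z(6, 4) = -70  ←
  z(2.667, 10.67) = -66.67
  z(0, 13.33) = -53.33
The minimum is at p = 6, q = 4.

(6, 4)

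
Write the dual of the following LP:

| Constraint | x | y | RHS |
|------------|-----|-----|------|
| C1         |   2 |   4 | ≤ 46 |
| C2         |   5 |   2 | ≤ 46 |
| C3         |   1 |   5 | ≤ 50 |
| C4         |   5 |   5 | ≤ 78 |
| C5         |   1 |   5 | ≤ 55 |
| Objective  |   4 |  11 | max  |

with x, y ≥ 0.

Primal max cᵀx s.t. Ax ≤ b, x ≥ 0  →  Dual min bᵀy s.t. Aᵀy ≥ c, y ≥ 0.

Minimize: z = 46y1 + 46y2 + 50y3 + 78y4 + 55y5

Subject to:
  2y1 + 5y2 + y3 + 5y4 + y5 ≥ 4
  4y1 + 2y2 + 5y3 + 5y4 + 5y5 ≥ 11
  y1, y2, y3, y4, y5 ≥ 0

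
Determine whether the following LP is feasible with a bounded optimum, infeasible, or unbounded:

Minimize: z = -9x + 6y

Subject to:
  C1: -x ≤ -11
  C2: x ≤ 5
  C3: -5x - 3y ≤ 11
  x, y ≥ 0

Infeasible (no feasible solution exists)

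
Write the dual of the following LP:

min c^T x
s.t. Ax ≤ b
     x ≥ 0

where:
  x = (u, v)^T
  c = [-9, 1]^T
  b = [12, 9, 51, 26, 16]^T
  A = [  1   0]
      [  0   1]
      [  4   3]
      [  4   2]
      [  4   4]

Primal min cᵀx s.t. Ax ≤ b, x ≥ 0  →  Dual max −bᵀy s.t. Aᵀy ≥ −c, y ≥ 0.

Maximize: z = -12y1 - 9y2 - 51y3 - 26y4 - 16y5

Subject to:
  y1 + 4y3 + 4y4 + 4y5 ≥ 9
  y2 + 3y3 + 2y4 + 4y5 ≥ -1
  y1, y2, y3, y4, y5 ≥ 0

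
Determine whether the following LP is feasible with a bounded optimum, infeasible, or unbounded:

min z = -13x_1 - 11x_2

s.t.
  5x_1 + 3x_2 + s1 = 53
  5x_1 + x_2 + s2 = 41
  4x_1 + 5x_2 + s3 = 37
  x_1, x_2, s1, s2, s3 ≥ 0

Feasible with a bounded optimal solution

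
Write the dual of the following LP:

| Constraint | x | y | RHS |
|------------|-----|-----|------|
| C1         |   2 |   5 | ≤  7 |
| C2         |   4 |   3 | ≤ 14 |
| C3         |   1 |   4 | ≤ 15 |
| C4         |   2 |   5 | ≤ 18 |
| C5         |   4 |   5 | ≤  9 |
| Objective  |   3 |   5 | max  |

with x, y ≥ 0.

Primal max cᵀx s.t. Ax ≤ b, x ≥ 0  →  Dual min bᵀy s.t. Aᵀy ≥ c, y ≥ 0.

Minimize: z = 7y1 + 14y2 + 15y3 + 18y4 + 9y5

Subject to:
  2y1 + 4y2 + y3 + 2y4 + 4y5 ≥ 3
  5y1 + 3y2 + 4y3 + 5y4 + 5y5 ≥ 5
  y1, y2, y3, y4, y5 ≥ 0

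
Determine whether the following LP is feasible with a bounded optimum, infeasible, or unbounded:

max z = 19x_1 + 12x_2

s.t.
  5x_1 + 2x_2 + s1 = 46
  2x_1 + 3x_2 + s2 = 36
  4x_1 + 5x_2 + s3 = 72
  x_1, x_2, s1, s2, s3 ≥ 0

Feasible with a bounded optimal solution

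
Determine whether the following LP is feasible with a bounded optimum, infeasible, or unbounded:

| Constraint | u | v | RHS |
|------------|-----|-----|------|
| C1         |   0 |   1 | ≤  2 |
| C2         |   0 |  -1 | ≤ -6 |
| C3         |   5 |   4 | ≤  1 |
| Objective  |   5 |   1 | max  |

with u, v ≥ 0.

Infeasible (no feasible solution exists)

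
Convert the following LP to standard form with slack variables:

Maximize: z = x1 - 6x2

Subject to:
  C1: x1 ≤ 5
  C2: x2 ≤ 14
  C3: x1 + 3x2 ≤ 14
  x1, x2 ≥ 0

max z = x1 - 6x2

s.t.
  x1 + s1 = 5
  x2 + s2 = 14
  x1 + 3x2 + s3 = 14
  x1, x2, s1, s2, s3 ≥ 0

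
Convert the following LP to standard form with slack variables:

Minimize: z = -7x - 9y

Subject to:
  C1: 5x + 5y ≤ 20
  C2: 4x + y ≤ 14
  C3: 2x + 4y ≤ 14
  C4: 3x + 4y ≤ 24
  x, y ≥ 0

min z = -7x - 9y

s.t.
  5x + 5y + s1 = 20
  4x + y + s2 = 14
  2x + 4y + s3 = 14
  3x + 4y + s4 = 24
  x, y, s1, s2, s3, s4 ≥ 0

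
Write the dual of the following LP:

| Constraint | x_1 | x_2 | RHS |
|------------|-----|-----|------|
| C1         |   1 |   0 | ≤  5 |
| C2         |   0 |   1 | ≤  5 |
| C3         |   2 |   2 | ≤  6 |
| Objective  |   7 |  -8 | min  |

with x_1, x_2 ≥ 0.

Primal min cᵀx s.t. Ax ≤ b, x ≥ 0  →  Dual max −bᵀy s.t. Aᵀy ≥ −c, y ≥ 0.

Maximize: z = -5y1 - 5y2 - 6y3

Subject to:
  y1 + 2y3 ≥ -7
  y2 + 2y3 ≥ 8
  y1, y2, y3 ≥ 0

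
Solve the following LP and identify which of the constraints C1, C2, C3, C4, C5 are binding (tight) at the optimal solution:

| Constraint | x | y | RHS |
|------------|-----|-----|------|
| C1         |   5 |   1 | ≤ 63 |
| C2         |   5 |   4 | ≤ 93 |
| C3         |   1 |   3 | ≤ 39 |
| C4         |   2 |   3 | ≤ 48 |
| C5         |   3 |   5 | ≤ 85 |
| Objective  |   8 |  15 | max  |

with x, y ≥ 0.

At x = 9, y = 10, compute slack b - a·x for each constraint:
  C1: 63 − 55 = 8  (slack)
  C2: 93 − 85 = 8  (slack)
  C3: 39 − 39 = 0  (binding)
  C4: 48 − 48 = 0  (binding)
  C5: 85 − 77 = 8  (slack)

Optimal: x = 9, y = 10
Binding: C3, C4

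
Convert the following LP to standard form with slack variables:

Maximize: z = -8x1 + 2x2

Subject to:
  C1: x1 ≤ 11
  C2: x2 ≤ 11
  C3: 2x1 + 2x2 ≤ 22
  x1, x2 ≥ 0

max z = -8x1 + 2x2

s.t.
  x1 + s1 = 11
  x2 + s2 = 11
  2x1 + 2x2 + s3 = 22
  x1, x2, s1, s2, s3 ≥ 0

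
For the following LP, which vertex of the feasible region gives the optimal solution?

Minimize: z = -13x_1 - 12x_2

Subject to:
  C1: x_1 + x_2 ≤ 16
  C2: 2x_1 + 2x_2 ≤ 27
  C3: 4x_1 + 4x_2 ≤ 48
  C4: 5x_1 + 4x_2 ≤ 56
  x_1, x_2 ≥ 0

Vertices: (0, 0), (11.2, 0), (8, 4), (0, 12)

Evaluate the objective at each vertex of the feasible region:
  z(0, 0) = 0
  z(11.2, 0) = -145.6
  z(8, 4) = -152  ←
  z(0, 12) = -144
The minimum is at x_1 = 8, x_2 = 4.

(8, 4)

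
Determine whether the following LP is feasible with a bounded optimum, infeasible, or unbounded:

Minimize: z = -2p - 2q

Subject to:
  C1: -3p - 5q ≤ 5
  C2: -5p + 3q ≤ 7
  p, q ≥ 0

Unbounded (objective can decrease without bound)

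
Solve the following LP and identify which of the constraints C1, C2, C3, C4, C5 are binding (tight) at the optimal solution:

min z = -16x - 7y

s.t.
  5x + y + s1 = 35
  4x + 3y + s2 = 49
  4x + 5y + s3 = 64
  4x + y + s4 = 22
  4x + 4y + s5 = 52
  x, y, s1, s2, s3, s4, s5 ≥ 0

At x = 3, y = 10, compute slack b - a·x for each constraint:
  C1: 35 − 25 = 10  (slack)
  C2: 49 − 42 = 7  (slack)
  C3: 64 − 62 = 2  (slack)
  C4: 22 − 22 = 0  (binding)
  C5: 52 − 52 = 0  (binding)

Optimal: x = 3, y = 10
Binding: C4, C5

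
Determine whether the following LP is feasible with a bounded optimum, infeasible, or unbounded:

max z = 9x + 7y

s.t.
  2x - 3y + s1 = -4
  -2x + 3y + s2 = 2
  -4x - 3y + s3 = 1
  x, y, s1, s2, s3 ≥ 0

Infeasible (no feasible solution exists)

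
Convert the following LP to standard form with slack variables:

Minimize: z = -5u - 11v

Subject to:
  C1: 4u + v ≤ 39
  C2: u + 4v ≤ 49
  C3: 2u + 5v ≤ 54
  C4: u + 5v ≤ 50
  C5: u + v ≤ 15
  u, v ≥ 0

min z = -5u - 11v

s.t.
  4u + v + s1 = 39
  u + 4v + s2 = 49
  2u + 5v + s3 = 54
  u + 5v + s4 = 50
  u + v + s5 = 15
  u, v, s1, s2, s3, s4, s5 ≥ 0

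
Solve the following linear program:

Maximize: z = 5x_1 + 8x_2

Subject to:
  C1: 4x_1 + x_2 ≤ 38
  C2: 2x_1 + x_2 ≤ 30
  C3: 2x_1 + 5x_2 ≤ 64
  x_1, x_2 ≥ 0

Evaluate the objective at each vertex of the feasible region:
  z(0, 0) = 0
  z(9.5, 0) = 47.5
  z(7, 10) = 115  ←
  z(0, 12.8) = 102.4
The maximum is at x_1 = 7, x_2 = 10.

x_1 = 7, x_2 = 10, z = 115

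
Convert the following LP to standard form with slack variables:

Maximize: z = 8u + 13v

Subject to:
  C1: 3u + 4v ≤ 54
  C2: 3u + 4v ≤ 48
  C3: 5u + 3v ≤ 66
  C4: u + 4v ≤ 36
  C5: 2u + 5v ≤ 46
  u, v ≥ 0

max z = 8u + 13v

s.t.
  3u + 4v + s1 = 54
  3u + 4v + s2 = 48
  5u + 3v + s3 = 66
  u + 4v + s4 = 36
  2u + 5v + s5 = 46
  u, v, s1, s2, s3, s4, s5 ≥ 0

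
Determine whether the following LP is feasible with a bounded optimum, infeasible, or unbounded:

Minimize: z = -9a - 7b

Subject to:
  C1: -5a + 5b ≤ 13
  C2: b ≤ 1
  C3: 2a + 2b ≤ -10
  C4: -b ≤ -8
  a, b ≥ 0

Infeasible (no feasible solution exists)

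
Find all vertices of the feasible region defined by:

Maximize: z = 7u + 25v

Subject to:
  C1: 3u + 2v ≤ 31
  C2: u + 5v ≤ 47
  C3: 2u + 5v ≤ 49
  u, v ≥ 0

(0, 0), (10.33, 0), (5.182, 7.727), (2, 9), (0, 9.4)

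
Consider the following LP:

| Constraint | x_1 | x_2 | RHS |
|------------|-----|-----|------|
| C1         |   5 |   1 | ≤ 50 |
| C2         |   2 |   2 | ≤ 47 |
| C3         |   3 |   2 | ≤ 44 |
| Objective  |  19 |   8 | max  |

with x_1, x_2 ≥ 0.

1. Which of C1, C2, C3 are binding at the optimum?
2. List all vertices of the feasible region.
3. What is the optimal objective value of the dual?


1. C1, C3
2. (0, 0), (10, 0), (8, 10), (0, 22)
3. 232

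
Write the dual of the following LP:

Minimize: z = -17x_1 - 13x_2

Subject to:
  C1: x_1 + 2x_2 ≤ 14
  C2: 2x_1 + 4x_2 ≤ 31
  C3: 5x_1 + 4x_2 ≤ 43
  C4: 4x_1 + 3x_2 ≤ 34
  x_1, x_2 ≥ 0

Primal min cᵀx s.t. Ax ≤ b, x ≥ 0  →  Dual max −bᵀy s.t. Aᵀy ≥ −c, y ≥ 0.

Maximize: z = -14y1 - 31y2 - 43y3 - 34y4

Subject to:
  y1 + 2y2 + 5y3 + 4y4 ≥ 17
  2y1 + 4y2 + 4y3 + 3y4 ≥ 13
  y1, y2, y3, y4 ≥ 0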